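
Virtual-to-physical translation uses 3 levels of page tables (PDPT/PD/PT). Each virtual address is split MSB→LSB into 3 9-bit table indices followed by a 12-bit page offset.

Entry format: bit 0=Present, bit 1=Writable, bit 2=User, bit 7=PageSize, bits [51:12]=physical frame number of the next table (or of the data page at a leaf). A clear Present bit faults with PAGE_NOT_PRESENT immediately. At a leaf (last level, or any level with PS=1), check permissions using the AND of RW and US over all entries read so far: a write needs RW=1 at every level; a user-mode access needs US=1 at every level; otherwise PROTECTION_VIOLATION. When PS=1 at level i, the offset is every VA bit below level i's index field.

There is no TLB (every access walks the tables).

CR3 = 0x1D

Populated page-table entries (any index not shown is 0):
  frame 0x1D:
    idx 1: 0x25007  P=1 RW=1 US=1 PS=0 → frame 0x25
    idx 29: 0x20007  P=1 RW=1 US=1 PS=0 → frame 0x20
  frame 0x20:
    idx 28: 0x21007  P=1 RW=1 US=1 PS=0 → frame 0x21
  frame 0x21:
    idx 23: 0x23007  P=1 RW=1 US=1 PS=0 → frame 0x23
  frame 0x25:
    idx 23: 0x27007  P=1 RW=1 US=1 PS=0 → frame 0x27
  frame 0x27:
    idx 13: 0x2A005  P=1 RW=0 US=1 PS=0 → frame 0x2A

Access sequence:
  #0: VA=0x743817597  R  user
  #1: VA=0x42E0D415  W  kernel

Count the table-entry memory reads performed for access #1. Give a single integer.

Walk each access:
#0 VA=0x743817597 (r,user):
  L0 @0x1D[29] → 0x20007  P=1,RW=1,US=1,PS=0
  L1 @0x20[28] → 0x21007  P=1,RW=1,US=1,PS=0
  L2 @0x21[23] → 0x23007  P=1,RW=1,US=1,PS=0
  ⇒ phys 0x23597  [3 reads]
#1 VA=0x42E0D415 (w,kernel):
  L0 @0x1D[1] → 0x25007  P=1,RW=1,US=1,PS=0
  L1 @0x25[23] → 0x27007  P=1,RW=1,US=1,PS=0
  L2 @0x27[13] → 0x2A005  P=1,RW=0,US=1,PS=0
  → PROTECTION_VIOLATION  (3 entries read)

Entries read for #1: 3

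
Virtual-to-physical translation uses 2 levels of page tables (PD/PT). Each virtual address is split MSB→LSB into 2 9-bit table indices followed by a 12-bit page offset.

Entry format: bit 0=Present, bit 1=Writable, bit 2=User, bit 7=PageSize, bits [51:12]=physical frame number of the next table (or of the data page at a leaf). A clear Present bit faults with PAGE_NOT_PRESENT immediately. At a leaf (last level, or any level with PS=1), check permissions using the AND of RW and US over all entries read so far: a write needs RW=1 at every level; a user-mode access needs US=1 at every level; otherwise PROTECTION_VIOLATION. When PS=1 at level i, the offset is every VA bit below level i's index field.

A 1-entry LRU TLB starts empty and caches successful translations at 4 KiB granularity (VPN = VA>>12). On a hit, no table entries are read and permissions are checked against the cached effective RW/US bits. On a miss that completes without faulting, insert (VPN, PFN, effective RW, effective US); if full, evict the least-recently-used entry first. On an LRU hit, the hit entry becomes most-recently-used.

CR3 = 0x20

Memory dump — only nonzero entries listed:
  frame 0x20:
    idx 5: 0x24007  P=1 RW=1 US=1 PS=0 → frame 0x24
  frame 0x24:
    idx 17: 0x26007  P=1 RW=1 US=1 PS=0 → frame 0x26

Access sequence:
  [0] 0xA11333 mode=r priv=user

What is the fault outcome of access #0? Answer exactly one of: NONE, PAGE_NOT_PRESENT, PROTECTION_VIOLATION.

Per-access translation:
#0 VA=0xA11333 (r,user):
  [0] read 0x20 idx=5: raw=0x24007 flags P=1 W=1 U=1 S=0
  [1] read 0x24 idx=17: raw=0x26007 flags P=1 W=1 U=1 S=0
  → PA=0x26333  (2 entries read)

Access #0 fault: NONE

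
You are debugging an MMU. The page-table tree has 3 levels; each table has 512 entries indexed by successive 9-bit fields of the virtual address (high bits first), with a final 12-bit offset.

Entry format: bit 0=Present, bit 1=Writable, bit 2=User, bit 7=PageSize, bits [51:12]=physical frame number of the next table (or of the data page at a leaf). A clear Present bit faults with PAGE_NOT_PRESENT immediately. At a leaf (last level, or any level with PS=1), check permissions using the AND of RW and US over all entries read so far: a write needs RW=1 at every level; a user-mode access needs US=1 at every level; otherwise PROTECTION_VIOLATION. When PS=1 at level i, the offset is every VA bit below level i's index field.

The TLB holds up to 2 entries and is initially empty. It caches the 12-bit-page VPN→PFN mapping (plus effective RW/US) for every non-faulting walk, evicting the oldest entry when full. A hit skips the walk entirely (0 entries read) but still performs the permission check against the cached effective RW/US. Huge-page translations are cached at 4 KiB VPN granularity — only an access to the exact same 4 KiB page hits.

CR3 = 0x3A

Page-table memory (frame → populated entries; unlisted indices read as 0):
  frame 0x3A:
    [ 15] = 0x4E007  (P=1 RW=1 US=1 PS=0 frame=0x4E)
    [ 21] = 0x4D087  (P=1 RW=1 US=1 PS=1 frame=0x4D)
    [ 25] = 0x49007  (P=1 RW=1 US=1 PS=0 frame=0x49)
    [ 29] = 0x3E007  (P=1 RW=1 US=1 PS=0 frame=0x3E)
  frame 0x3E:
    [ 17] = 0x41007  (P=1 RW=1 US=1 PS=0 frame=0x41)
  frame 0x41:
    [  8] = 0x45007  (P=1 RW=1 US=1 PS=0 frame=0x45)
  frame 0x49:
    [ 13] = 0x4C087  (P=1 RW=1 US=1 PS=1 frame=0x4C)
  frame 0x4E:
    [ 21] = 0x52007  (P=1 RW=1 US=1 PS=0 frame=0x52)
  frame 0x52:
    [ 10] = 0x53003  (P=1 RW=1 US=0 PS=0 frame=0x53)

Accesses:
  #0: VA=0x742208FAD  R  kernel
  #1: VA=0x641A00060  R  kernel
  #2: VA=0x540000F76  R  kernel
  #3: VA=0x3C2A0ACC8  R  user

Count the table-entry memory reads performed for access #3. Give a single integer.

Per-access translation:
#0 VA=0x742208FAD (r,kernel):
  L0: frame=0x3A idx=29 entry=0x3E007 [P=1 RW=1 US=1 PS=0]
  L1: frame=0x3E idx=17 entry=0x41007 [P=1 RW=1 US=1 PS=0]
  L2: frame=0x41 idx=8 entry=0x45007 [P=1 RW=1 US=1 PS=0]
  → PA=0x45FAD  (3 entries read)
#1 VA=0x641A00060 (r,kernel):
  L0: frame=0x3A idx=25 entry=0x49007 [P=1 RW=1 US=1 PS=0]
  L1: frame=0x49 idx=13 entry=0x4C087 [P=1 RW=1 US=1 PS=1]
  → PA=0x4C060 (huge @L1)  (2 entries read)
#2 VA=0x540000F76 (r,kernel):
  L0: frame=0x3A idx=21 entry=0x4D087 [P=1 RW=1 US=1 PS=1]
  → PA=0x4DF76 (huge @L0)  (1 entries read)
#3 VA=0x3C2A0ACC8 (r,user):
  L0: frame=0x3A idx=15 entry=0x4E007 [P=1 RW=1 US=1 PS=0]
  L1: frame=0x4E idx=21 entry=0x52007 [P=1 RW=1 US=1 PS=0]
  L2: frame=0x52 idx=10 entry=0x53003 [P=1 RW=1 US=0 PS=0]
  ✗ PROTECTION_VIOLATION  [3 reads]

Entries read for #3: 3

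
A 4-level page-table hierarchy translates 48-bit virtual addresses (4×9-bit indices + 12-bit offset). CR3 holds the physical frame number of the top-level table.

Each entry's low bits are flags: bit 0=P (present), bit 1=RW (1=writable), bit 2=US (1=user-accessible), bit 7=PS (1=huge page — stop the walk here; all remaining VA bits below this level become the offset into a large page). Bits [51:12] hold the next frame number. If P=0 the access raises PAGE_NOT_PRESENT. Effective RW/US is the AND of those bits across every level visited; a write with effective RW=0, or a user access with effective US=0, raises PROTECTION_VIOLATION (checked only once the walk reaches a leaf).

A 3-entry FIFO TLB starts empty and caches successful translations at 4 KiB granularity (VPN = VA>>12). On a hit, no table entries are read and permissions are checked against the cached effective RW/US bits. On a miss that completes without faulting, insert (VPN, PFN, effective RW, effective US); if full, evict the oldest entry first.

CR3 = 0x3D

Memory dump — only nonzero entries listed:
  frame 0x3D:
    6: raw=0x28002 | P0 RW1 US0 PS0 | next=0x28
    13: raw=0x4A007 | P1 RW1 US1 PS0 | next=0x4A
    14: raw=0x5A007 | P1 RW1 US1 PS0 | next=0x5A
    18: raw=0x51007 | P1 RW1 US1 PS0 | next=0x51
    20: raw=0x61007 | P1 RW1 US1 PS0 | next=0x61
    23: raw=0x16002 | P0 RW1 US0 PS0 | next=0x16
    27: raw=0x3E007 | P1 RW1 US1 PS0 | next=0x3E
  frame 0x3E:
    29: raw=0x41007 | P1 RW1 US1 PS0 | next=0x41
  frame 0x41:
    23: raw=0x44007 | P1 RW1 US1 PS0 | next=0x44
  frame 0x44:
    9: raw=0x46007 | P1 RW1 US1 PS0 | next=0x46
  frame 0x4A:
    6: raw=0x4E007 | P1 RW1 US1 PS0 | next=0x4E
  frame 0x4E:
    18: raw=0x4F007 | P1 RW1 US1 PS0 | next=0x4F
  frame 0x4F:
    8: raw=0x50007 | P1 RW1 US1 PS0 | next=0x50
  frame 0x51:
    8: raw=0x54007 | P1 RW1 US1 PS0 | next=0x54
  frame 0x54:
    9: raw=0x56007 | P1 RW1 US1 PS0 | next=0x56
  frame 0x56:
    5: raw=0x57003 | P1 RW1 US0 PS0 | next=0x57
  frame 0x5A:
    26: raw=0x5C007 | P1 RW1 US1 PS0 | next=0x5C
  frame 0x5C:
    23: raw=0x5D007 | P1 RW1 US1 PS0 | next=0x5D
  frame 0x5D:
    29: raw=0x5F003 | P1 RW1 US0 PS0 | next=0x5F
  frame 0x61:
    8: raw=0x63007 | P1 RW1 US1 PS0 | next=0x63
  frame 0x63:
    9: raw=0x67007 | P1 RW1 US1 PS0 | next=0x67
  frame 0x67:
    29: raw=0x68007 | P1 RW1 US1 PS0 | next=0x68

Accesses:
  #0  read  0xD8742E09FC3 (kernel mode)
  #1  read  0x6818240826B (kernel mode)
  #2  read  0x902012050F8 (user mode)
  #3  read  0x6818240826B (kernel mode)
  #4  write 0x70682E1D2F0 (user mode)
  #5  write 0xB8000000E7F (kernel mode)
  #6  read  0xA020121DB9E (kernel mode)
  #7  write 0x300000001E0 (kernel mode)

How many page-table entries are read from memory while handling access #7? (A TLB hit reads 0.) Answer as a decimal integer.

Per-access translation:
#0 VA=0xD8742E09FC3 (r,kernel):
  lvl0: tbl 0x3D, slot 27 ⇒ 0x3E007 (P1/RW1/US1/PS0)
  lvl1: tbl 0x3E, slot 29 ⇒ 0x41007 (P1/RW1/US1/PS0)
  lvl2: tbl 0x41, slot 23 ⇒ 0x44007 (P1/RW1/US1/PS0)
  lvl3: tbl 0x44, slot 9 ⇒ 0x46007 (P1/RW1/US1/PS0)
  ✓ 0x46FC3  — 4 lookups
#1 VA=0x6818240826B (r,kernel):
  lvl0: tbl 0x3D, slot 13 ⇒ 0x4A007 (P1/RW1/US1/PS0)
  lvl1: tbl 0x4A, slot 6 ⇒ 0x4E007 (P1/RW1/US1/PS0)
  lvl2: tbl 0x4E, slot 18 ⇒ 0x4F007 (P1/RW1/US1/PS0)
  lvl3: tbl 0x4F, slot 8 ⇒ 0x50007 (P1/RW1/US1/PS0)
  ✓ 0x5026B  — 4 lookups
#2 VA=0x902012050F8 (r,user):
  lvl0: tbl 0x3D, slot 18 ⇒ 0x51007 (P1/RW1/US1/PS0)
  lvl1: tbl 0x51, slot 8 ⇒ 0x54007 (P1/RW1/US1/PS0)
  lvl2: tbl 0x54, slot 9 ⇒ 0x56007 (P1/RW1/US1/PS0)
  lvl3: tbl 0x56, slot 5 ⇒ 0x57003 (P1/RW1/US0/PS0)
  → PROTECTION_VIOLATION  (4 entries read)
#3 VA=0x6818240826B (r,kernel):
  TLB hit vpn=0x68182408 → PA=0x5026B
#4 VA=0x70682E1D2F0 (w,user):
  lvl0: tbl 0x3D, slot 14 ⇒ 0x5A007 (P1/RW1/US1/PS0)
  lvl1: tbl 0x5A, slot 26 ⇒ 0x5C007 (P1/RW1/US1/PS0)
  lvl2: tbl 0x5C, slot 23 ⇒ 0x5D007 (P1/RW1/US1/PS0)
  lvl3: tbl 0x5D, slot 29 ⇒ 0x5F003 (P1/RW1/US0/PS0)
  → PROTECTION_VIOLATION  (4 entries read)
#5 VA=0xB8000000E7F (w,kernel):
  lvl0: tbl 0x3D, slot 23 ⇒ 0x16002 (P0/RW1/US0/PS0)
  → PAGE_NOT_PRESENT  (1 entries read)
#6 VA=0xA020121DB9E (r,kernel):
  lvl0: tbl 0x3D, slot 20 ⇒ 0x61007 (P1/RW1/US1/PS0)
  lvl1: tbl 0x61, slot 8 ⇒ 0x63007 (P1/RW1/US1/PS0)
  lvl2: tbl 0x63, slot 9 ⇒ 0x67007 (P1/RW1/US1/PS0)
  lvl3: tbl 0x67, slot 29 ⇒ 0x68007 (P1/RW1/US1/PS0)
  ✓ 0x68B9E  — 4 lookups
#7 VA=0x300000001E0 (w,kernel):
  lvl0: tbl 0x3D, slot 6 ⇒ 0x28002 (P0/RW1/US0/PS0)
  → PAGE_NOT_PRESENT  (1 entries read)

Entries read for #7: 1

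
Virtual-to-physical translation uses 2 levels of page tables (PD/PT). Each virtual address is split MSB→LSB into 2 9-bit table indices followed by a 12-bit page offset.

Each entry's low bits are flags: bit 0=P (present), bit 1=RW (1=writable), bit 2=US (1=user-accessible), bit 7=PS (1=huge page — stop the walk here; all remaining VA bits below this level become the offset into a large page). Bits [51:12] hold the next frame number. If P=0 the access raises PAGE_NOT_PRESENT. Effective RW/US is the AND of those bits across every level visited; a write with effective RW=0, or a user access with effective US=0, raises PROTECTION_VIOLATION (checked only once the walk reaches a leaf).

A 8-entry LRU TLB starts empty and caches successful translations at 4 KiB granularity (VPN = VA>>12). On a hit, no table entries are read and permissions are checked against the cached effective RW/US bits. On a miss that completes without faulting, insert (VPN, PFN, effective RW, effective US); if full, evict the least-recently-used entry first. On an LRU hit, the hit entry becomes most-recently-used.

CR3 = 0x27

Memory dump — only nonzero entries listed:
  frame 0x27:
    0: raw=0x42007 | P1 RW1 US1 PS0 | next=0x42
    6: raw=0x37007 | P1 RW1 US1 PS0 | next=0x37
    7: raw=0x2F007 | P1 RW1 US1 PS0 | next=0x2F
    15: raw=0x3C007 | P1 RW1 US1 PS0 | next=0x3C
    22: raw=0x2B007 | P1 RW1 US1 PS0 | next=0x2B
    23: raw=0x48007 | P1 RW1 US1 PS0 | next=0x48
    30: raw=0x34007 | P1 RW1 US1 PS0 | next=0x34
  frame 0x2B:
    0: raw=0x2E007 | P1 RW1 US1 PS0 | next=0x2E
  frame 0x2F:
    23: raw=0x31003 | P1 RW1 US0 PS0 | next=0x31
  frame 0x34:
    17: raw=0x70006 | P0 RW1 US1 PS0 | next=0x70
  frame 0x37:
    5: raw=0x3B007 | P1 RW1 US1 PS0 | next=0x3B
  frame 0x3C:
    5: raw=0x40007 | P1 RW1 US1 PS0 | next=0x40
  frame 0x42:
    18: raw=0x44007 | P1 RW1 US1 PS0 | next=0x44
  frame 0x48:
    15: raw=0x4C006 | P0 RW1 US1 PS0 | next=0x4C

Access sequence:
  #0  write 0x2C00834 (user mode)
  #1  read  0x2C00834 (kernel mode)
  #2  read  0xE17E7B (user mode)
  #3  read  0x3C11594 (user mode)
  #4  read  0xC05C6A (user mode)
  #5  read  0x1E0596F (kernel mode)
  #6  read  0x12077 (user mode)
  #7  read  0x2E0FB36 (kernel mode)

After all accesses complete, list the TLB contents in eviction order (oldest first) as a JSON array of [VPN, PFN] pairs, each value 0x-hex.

Walk each access:
#0 VA=0x2C00834 (w,user):
  [0] read 0x27 idx=22: raw=0x2B007 flags P=1 W=1 U=1 S=0
  [1] read 0x2B idx=0: raw=0x2E007 flags P=1 W=1 U=1 S=0
  ✓ 0x2E834  — 2 lookups
#1 VA=0x2C00834 (r,kernel):
  TLB hit vpn=0x2C00 → PA=0x2E834
#2 VA=0xE17E7B (r,user):
  [0] read 0x27 idx=7: raw=0x2F007 flags P=1 W=1 U=1 S=0
  [1] read 0x2F idx=23: raw=0x31003 flags P=1 W=1 U=0 S=0
  ⇒ fault: PROTECTION_VIOLATION  — 2 lookups
#3 VA=0x3C11594 (r,user):
  [0] read 0x27 idx=30: raw=0x34007 flags P=1 W=1 U=1 S=0
  [1] read 0x34 idx=17: raw=0x70006 flags P=0 W=1 U=1 S=0
  ⇒ fault: PAGE_NOT_PRESENT  — 2 lookups
#4 VA=0xC05C6A (r,user):
  [0] read 0x27 idx=6: raw=0x37007 flags P=1 W=1 U=1 S=0
  [1] read 0x37 idx=5: raw=0x3B007 flags P=1 W=1 U=1 S=0
  ✓ 0x3BC6A  — 2 lookups
#5 VA=0x1E0596F (r,kernel):
  [0] read 0x27 idx=15: raw=0x3C007 flags P=1 W=1 U=1 S=0
  [1] read 0x3C idx=5: raw=0x40007 flags P=1 W=1 U=1 S=0
  ✓ 0x4096F  — 2 lookups
#6 VA=0x12077 (r,user):
  [0] read 0x27 idx=0: raw=0x42007 flags P=1 W=1 U=1 S=0
  [1] read 0x42 idx=18: raw=0x44007 flags P=1 W=1 U=1 S=0
  ✓ 0x44077  — 2 lookups
#7 VA=0x2E0FB36 (r,kernel):
  [0] read 0x27 idx=23: raw=0x48007 flags P=1 W=1 U=1 S=0
  [1] read 0x48 idx=15: raw=0x4C006 flags P=0 W=1 U=1 S=0
  ⇒ fault: PAGE_NOT_PRESENT  — 2 lookups

TLB: [["0x2C00", "0x2E"], ["0xC05", "0x3B"], ["0x1E05", "0x40"], ["0x12", "0x44"]]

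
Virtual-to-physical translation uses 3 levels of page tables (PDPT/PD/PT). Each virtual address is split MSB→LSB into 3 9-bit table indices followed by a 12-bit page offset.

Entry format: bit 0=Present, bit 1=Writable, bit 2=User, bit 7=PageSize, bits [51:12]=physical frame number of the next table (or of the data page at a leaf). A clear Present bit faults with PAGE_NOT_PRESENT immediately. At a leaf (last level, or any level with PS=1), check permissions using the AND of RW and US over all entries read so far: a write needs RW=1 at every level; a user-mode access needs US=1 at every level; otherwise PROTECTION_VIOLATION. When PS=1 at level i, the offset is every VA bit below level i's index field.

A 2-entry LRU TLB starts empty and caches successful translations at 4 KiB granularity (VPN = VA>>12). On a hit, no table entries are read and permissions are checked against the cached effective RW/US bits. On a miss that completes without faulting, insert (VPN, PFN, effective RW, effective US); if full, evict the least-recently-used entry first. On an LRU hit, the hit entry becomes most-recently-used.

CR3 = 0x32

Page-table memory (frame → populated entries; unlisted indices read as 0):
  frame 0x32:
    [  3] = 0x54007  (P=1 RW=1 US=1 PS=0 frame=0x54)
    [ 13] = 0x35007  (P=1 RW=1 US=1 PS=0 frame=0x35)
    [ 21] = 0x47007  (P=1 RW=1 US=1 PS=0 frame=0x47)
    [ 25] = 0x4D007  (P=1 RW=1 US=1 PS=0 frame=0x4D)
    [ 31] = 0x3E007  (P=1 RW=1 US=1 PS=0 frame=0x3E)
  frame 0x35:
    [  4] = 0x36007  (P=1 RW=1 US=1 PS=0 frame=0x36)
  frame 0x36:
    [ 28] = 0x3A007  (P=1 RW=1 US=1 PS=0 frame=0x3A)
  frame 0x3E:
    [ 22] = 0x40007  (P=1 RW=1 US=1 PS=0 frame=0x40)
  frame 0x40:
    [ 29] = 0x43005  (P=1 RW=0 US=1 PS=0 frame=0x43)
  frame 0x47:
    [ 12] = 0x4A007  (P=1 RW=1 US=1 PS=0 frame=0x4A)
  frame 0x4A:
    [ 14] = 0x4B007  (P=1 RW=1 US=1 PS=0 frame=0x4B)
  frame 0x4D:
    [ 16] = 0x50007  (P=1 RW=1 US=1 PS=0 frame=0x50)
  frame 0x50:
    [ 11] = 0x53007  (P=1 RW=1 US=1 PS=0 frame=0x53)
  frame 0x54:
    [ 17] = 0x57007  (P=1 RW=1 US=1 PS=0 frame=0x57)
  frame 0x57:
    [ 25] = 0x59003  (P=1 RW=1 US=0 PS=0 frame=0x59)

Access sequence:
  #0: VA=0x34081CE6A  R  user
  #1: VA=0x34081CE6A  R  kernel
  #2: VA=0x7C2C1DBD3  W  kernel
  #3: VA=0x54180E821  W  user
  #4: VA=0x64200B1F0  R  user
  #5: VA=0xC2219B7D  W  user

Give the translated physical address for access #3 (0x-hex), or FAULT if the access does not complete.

Trace:
#0 VA=0x34081CE6A (r,user):
  [0] read 0x32 idx=13: raw=0x35007 flags P=1 W=1 U=1 S=0
  [1] read 0x35 idx=4: raw=0x36007 flags P=1 W=1 U=1 S=0
  [2] read 0x36 idx=28: raw=0x3A007 flags P=1 W=1 U=1 S=0
  ✓ 0x3AE6A  — 3 lookups
#1 VA=0x34081CE6A (r,kernel):
  TLB hit vpn=0x34081C → PA=0x3AE6A
#2 VA=0x7C2C1DBD3 (w,kernel):
  [0] read 0x32 idx=31: raw=0x3E007 flags P=1 W=1 U=1 S=0
  [1] read 0x3E idx=22: raw=0x40007 flags P=1 W=1 U=1 S=0
  [2] read 0x40 idx=29: raw=0x43005 flags P=1 W=0 U=1 S=0
  → PROTECTION_VIOLATION  (3 entries read)
#3 VA=0x54180E821 (w,user):
  [0] read 0x32 idx=21: raw=0x47007 flags P=1 W=1 U=1 S=0
  [1] read 0x47 idx=12: raw=0x4A007 flags P=1 W=1 U=1 S=0
  [2] read 0x4A idx=14: raw=0x4B007 flags P=1 W=1 U=1 S=0
  ✓ 0x4B821  — 3 lookups
#4 VA=0x64200B1F0 (r,user):
  [0] read 0x32 idx=25: raw=0x4D007 flags P=1 W=1 U=1 S=0
  [1] read 0x4D idx=16: raw=0x50007 flags P=1 W=1 U=1 S=0
  [2] read 0x50 idx=11: raw=0x53007 flags P=1 W=1 U=1 S=0
  ✓ 0x531F0  — 3 lookups
#5 VA=0xC2219B7D (w,user):
  [0] read 0x32 idx=3: raw=0x54007 flags P=1 W=1 U=1 S=0
  [1] read 0x54 idx=17: raw=0x57007 flags P=1 W=1 U=1 S=0
  [2] read 0x57 idx=25: raw=0x59003 flags P=1 W=1 U=0 S=0
  → PROTECTION_VIOLATION  (3 entries read)

Access #3 PA: 0x4B821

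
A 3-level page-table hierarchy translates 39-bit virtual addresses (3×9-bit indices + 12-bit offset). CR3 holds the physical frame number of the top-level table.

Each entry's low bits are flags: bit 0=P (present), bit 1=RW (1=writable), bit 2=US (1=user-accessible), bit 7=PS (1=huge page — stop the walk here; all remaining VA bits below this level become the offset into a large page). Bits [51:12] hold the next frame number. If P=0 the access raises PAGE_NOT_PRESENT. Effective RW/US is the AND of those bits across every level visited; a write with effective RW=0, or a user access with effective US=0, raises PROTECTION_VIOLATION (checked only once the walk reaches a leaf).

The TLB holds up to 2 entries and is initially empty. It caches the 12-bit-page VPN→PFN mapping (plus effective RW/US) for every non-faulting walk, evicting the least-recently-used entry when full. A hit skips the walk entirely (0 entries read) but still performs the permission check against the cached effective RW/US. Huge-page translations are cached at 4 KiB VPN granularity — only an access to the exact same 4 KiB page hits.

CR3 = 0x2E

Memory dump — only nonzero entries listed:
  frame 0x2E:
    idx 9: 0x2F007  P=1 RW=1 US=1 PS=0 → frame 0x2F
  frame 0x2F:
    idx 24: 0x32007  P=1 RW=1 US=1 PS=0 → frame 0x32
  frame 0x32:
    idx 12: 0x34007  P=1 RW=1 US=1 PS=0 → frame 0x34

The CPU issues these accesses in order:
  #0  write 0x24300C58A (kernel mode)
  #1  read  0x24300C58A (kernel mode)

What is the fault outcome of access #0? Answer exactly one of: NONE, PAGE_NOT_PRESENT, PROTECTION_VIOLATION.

Per-access translation:
#0 VA=0x24300C58A (w,kernel):
  L0: frame=0x2E idx=9 entry=0x2F007 [P=1 RW=1 US=1 PS=0]
  L1: frame=0x2F idx=24 entry=0x32007 [P=1 RW=1 US=1 PS=0]
  L2: frame=0x32 idx=12 entry=0x34007 [P=1 RW=1 US=1 PS=0]
  ✓ 0x3458A  — 3 lookups
#1 VA=0x24300C58A (r,kernel):
  TLB hit vpn=0x24300C → PA=0x3458A

Access #0 fault: NONE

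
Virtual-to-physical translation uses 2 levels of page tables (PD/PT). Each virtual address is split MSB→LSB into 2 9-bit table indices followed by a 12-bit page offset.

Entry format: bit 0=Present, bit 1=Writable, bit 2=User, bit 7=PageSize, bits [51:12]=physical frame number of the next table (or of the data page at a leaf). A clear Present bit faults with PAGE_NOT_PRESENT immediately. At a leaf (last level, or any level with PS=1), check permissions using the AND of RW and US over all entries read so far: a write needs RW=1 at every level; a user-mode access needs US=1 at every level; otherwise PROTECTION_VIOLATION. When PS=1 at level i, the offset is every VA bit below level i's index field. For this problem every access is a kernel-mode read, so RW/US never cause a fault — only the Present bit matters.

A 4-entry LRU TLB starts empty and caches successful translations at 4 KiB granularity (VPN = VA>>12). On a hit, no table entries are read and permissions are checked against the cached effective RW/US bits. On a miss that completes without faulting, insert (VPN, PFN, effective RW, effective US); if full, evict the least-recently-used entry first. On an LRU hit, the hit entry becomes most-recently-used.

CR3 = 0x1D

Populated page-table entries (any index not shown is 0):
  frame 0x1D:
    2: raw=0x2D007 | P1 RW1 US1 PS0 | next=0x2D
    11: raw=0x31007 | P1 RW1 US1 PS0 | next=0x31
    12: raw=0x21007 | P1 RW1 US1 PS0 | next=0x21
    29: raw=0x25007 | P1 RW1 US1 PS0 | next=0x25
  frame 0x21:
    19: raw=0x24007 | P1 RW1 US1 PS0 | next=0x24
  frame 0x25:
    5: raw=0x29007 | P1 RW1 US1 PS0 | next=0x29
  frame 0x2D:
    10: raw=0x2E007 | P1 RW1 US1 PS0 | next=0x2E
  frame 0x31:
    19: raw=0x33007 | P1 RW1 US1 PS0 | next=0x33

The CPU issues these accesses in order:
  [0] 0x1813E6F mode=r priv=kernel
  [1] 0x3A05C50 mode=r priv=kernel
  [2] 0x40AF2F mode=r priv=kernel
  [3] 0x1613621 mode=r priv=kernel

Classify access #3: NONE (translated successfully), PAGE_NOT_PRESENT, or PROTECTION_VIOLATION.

Trace:
#0 VA=0x1813E6F (r,kernel):
  [0] read 0x1D idx=12: raw=0x21007 flags P=1 W=1 U=1 S=0
  [1] read 0x21 idx=19: raw=0x24007 flags P=1 W=1 U=1 S=0
  ✓ 0x24E6F  — 2 lookups
#1 VA=0x3A05C50 (r,kernel):
  [0] read 0x1D idx=29: raw=0x25007 flags P=1 W=1 U=1 S=0
  [1] read 0x25 idx=5: raw=0x29007 flags P=1 W=1 U=1 S=0
  ✓ 0x29C50  — 2 lookups
#2 VA=0x40AF2F (r,kernel):
  [0] read 0x1D idx=2: raw=0x2D007 flags P=1 W=1 U=1 S=0
  [1] read 0x2D idx=10: raw=0x2E007 flags P=1 W=1 U=1 S=0
  ✓ 0x2EF2F  — 2 lookups
#3 VA=0x1613621 (r,kernel):
  [0] read 0x1D idx=11: raw=0x31007 flags P=1 W=1 U=1 S=0
  [1] read 0x31 idx=19: raw=0x33007 flags P=1 W=1 U=1 S=0
  ✓ 0x33621  — 2 lookups

Access #3 fault: NONE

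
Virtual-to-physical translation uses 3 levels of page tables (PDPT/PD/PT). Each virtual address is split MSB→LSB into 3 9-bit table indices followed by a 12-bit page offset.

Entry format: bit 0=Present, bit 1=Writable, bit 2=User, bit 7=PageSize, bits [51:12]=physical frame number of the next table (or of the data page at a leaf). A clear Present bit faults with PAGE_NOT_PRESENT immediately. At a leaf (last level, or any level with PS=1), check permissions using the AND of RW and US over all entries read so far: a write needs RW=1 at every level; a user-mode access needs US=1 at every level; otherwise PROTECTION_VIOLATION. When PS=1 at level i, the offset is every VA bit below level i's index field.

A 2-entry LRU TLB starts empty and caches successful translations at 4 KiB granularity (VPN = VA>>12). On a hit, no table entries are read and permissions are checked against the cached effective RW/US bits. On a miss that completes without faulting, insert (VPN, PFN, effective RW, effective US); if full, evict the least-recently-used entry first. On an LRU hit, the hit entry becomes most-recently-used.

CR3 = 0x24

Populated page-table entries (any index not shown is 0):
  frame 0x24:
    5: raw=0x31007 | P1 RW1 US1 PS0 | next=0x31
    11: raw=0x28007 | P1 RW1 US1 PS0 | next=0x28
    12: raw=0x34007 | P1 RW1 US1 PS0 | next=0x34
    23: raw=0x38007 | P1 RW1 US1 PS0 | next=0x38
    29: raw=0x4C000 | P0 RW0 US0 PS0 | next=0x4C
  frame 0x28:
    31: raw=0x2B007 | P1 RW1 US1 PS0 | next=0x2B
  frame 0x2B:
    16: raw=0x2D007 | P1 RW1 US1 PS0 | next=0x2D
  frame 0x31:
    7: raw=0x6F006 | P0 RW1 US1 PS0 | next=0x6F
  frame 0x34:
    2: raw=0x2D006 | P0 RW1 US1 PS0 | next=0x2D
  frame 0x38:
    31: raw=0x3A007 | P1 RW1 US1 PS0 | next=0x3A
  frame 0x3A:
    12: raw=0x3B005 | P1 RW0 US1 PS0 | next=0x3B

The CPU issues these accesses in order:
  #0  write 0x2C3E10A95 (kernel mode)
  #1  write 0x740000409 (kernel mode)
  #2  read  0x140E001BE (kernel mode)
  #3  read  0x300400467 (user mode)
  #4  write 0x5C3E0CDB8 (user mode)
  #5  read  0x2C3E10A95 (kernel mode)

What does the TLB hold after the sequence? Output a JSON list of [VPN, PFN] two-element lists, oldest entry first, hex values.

Per-access translation:
#0 VA=0x2C3E10A95 (w,kernel):
  L0: frame=0x24 idx=11 entry=0x28007 [P=1 RW=1 US=1 PS=0]
  L1: frame=0x28 idx=31 entry=0x2B007 [P=1 RW=1 US=1 PS=0]
  L2: frame=0x2B idx=16 entry=0x2D007 [P=1 RW=1 US=1 PS=0]
  → PA=0x2DA95  (3 entries read)
#1 VA=0x740000409 (w,kernel):
  L0: frame=0x24 idx=29 entry=0x4C000 [P=0 RW=0 US=0 PS=0]
  → PAGE_NOT_PRESENT  (1 entries read)
#2 VA=0x140E001BE (r,kernel):
  L0: frame=0x24 idx=5 entry=0x31007 [P=1 RW=1 US=1 PS=0]
  L1: frame=0x31 idx=7 entry=0x6F006 [P=0 RW=1 US=1 PS=0]
  → PAGE_NOT_PRESENT  (2 entries read)
#3 VA=0x300400467 (r,user):
  L0: frame=0x24 idx=12 entry=0x34007 [P=1 RW=1 US=1 PS=0]
  L1: frame=0x34 idx=2 entry=0x2D006 [P=0 RW=1 US=1 PS=0]
  → PAGE_NOT_PRESENT  (2 entries read)
#4 VA=0x5C3E0CDB8 (w,user):
  L0: frame=0x24 idx=23 entry=0x38007 [P=1 RW=1 US=1 PS=0]
  L1: frame=0x38 idx=31 entry=0x3A007 [P=1 RW=1 US=1 PS=0]
  L2: frame=0x3A idx=12 entry=0x3B005 [P=1 RW=0 US=1 PS=0]
  → PROTECTION_VIOLATION  (3 entries read)
#5 VA=0x2C3E10A95 (r,kernel):
  TLB hit vpn=0x2C3E10 → PA=0x2DA95

TLB: [["0x2C3E10", "0x2D"]]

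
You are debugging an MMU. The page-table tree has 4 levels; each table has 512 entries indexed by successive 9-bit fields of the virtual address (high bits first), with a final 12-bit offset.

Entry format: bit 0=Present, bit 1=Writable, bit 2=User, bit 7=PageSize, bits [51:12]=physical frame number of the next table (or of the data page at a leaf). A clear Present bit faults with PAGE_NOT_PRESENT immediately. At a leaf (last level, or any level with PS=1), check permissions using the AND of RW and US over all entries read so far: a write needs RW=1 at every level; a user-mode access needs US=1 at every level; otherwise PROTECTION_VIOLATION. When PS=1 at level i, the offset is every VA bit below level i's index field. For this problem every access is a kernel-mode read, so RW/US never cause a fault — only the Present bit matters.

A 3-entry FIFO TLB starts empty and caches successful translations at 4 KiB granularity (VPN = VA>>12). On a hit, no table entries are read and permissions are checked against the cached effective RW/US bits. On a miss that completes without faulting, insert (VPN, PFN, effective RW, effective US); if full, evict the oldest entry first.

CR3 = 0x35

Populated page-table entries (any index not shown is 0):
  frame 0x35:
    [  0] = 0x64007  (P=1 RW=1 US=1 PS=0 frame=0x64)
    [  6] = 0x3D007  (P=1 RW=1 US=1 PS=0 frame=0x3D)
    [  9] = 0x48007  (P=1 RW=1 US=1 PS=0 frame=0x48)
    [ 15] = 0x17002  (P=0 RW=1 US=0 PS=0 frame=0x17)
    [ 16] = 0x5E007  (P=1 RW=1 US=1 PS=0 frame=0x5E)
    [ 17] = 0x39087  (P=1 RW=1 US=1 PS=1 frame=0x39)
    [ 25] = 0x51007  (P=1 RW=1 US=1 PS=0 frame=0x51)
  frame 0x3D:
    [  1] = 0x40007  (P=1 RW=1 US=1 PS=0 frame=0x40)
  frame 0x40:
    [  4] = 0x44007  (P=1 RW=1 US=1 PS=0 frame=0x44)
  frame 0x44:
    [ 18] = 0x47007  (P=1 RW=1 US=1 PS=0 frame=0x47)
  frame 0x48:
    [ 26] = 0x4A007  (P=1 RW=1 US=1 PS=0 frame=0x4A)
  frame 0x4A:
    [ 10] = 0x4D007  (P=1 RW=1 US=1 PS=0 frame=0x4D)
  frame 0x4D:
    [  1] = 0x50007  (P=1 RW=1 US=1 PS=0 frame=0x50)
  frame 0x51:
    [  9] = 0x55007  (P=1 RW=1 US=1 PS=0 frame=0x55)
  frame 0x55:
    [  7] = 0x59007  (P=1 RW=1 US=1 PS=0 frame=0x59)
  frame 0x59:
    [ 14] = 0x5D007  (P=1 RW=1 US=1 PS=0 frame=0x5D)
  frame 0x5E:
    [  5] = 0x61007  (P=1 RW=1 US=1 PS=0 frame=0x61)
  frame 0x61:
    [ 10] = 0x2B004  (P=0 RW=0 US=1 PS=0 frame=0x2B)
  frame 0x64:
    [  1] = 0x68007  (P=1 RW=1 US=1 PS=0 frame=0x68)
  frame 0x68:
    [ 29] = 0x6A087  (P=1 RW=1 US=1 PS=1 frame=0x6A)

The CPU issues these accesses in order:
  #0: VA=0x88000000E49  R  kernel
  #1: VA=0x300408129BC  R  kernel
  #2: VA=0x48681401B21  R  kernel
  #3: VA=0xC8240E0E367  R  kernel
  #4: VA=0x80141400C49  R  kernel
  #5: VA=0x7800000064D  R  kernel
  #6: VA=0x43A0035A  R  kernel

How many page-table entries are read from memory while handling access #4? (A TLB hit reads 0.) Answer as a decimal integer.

Walk each access:
#0 VA=0x88000000E49 (r,kernel):
  L0 @0x35[17] → 0x39087  P=1,RW=1,US=1,PS=1
  → PA=0x39E49 (huge @L0)  (1 entries read)
#1 VA=0x300408129BC (r,kernel):
  L0 @0x35[6] → 0x3D007  P=1,RW=1,US=1,PS=0
  L1 @0x3D[1] → 0x40007  P=1,RW=1,US=1,PS=0
  L2 @0x40[4] → 0x44007  P=1,RW=1,US=1,PS=0
  L3 @0x44[18] → 0x47007  P=1,RW=1,US=1,PS=0
  → PA=0x479BC  (4 entries read)
#2 VA=0x48681401B21 (r,kernel):
  L0 @0x35[9] → 0x48007  P=1,RW=1,US=1,PS=0
  L1 @0x48[26] → 0x4A007  P=1,RW=1,US=1,PS=0
  L2 @0x4A[10] → 0x4D007  P=1,RW=1,US=1,PS=0
  L3 @0x4D[1] → 0x50007  P=1,RW=1,US=1,PS=0
  → PA=0x50B21  (4 entries read)
#3 VA=0xC8240E0E367 (r,kernel):
  L0 @0x35[25] → 0x51007  P=1,RW=1,US=1,PS=0
  L1 @0x51[9] → 0x55007  P=1,RW=1,US=1,PS=0
  L2 @0x55[7] → 0x59007  P=1,RW=1,US=1,PS=0
  L3 @0x59[14] → 0x5D007  P=1,RW=1,US=1,PS=0
  → PA=0x5D367  (4 entries read)
#4 VA=0x80141400C49 (r,kernel):
  L0 @0x35[16] → 0x5E007  P=1,RW=1,US=1,PS=0
  L1 @0x5E[5] → 0x61007  P=1,RW=1,US=1,PS=0
  L2 @0x61[10] → 0x2B004  P=0,RW=0,US=1,PS=0
  ⇒ fault: PAGE_NOT_PRESENT  — 3 lookups
#5 VA=0x7800000064D (r,kernel):
  L0 @0x35[15] → 0x17002  P=0,RW=1,US=0,PS=0
  ⇒ fault: PAGE_NOT_PRESENT  — 1 lookups
#6 VA=0x43A0035A (r,kernel):
  L0 @0x35[0] → 0x64007  P=1,RW=1,US=1,PS=0
  L1 @0x64[1] → 0x68007  P=1,RW=1,US=1,PS=0
  L2 @0x68[29] → 0x6A087  P=1,RW=1,US=1,PS=1
  → PA=0x6A35A (huge @L2)  (3 entries read)

Entries read for #4: 3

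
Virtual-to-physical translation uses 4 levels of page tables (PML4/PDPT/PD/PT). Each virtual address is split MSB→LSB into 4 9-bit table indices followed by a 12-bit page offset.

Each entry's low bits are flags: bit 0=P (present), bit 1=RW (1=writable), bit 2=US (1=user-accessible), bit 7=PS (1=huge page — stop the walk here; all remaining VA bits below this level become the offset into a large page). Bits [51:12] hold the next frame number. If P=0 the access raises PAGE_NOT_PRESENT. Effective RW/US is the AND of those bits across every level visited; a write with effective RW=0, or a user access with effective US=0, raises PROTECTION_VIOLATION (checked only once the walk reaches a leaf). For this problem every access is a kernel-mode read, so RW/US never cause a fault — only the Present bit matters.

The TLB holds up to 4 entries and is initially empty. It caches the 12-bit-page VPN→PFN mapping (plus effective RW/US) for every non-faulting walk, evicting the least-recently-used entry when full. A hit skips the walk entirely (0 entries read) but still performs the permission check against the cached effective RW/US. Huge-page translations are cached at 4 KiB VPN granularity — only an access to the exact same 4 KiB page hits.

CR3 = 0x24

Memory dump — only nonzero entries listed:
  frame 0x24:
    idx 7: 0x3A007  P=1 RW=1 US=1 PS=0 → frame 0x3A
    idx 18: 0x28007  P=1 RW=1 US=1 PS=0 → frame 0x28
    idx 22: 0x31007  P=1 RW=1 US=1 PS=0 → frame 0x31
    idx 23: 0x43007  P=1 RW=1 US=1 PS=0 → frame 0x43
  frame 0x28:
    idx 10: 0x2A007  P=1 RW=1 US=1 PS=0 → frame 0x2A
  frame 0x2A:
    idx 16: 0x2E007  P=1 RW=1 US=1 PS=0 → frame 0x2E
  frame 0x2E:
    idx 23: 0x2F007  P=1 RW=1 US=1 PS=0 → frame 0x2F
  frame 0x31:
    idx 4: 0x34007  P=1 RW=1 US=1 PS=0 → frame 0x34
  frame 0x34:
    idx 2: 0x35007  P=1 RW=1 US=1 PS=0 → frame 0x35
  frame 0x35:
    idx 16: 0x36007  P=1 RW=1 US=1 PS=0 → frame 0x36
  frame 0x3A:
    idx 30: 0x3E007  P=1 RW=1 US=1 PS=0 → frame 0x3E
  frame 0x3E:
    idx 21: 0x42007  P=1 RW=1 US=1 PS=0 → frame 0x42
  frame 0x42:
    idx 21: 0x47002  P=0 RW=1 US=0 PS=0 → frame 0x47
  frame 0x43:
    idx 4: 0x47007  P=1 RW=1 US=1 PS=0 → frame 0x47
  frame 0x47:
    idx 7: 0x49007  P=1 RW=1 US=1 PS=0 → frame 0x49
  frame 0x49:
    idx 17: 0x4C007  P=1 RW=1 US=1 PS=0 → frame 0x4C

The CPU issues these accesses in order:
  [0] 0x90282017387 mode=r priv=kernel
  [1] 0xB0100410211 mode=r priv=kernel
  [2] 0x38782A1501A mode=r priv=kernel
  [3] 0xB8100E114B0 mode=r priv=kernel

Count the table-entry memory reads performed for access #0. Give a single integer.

Trace:
#0 VA=0x90282017387 (r,kernel):
  L0 @0x24[18] → 0x28007  P=1,RW=1,US=1,PS=0
  L1 @0x28[10] → 0x2A007  P=1,RW=1,US=1,PS=0
  L2 @0x2A[16] → 0x2E007  P=1,RW=1,US=1,PS=0
  L3 @0x2E[23] → 0x2F007  P=1,RW=1,US=1,PS=0
  → PA=0x2F387  (4 entries read)
#1 VA=0xB0100410211 (r,kernel):
  L0 @0x24[22] → 0x31007  P=1,RW=1,US=1,PS=0
  L1 @0x31[4] → 0x34007  P=1,RW=1,US=1,PS=0
  L2 @0x34[2] → 0x35007  P=1,RW=1,US=1,PS=0
  L3 @0x35[16] → 0x36007  P=1,RW=1,US=1,PS=0
  → PA=0x36211  (4 entries read)
#2 VA=0x38782A1501A (r,kernel):
  L0 @0x24[7] → 0x3A007  P=1,RW=1,US=1,PS=0
  L1 @0x3A[30] → 0x3E007  P=1,RW=1,US=1,PS=0
  L2 @0x3E[21] → 0x42007  P=1,RW=1,US=1,PS=0
  L3 @0x42[21] → 0x47002  P=0,RW=1,US=0,PS=0
  → PAGE_NOT_PRESENT  (4 entries read)
#3 VA=0xB8100E114B0 (r,kernel):
  L0 @0x24[23] → 0x43007  P=1,RW=1,US=1,PS=0
  L1 @0x43[4] → 0x47007  P=1,RW=1,US=1,PS=0
  L2 @0x47[7] → 0x49007  P=1,RW=1,US=1,PS=0
  L3 @0x49[17] → 0x4C007  P=1,RW=1,US=1,PS=0
  → PA=0x4C4B0  (4 entries read)

Entries read for #0: 4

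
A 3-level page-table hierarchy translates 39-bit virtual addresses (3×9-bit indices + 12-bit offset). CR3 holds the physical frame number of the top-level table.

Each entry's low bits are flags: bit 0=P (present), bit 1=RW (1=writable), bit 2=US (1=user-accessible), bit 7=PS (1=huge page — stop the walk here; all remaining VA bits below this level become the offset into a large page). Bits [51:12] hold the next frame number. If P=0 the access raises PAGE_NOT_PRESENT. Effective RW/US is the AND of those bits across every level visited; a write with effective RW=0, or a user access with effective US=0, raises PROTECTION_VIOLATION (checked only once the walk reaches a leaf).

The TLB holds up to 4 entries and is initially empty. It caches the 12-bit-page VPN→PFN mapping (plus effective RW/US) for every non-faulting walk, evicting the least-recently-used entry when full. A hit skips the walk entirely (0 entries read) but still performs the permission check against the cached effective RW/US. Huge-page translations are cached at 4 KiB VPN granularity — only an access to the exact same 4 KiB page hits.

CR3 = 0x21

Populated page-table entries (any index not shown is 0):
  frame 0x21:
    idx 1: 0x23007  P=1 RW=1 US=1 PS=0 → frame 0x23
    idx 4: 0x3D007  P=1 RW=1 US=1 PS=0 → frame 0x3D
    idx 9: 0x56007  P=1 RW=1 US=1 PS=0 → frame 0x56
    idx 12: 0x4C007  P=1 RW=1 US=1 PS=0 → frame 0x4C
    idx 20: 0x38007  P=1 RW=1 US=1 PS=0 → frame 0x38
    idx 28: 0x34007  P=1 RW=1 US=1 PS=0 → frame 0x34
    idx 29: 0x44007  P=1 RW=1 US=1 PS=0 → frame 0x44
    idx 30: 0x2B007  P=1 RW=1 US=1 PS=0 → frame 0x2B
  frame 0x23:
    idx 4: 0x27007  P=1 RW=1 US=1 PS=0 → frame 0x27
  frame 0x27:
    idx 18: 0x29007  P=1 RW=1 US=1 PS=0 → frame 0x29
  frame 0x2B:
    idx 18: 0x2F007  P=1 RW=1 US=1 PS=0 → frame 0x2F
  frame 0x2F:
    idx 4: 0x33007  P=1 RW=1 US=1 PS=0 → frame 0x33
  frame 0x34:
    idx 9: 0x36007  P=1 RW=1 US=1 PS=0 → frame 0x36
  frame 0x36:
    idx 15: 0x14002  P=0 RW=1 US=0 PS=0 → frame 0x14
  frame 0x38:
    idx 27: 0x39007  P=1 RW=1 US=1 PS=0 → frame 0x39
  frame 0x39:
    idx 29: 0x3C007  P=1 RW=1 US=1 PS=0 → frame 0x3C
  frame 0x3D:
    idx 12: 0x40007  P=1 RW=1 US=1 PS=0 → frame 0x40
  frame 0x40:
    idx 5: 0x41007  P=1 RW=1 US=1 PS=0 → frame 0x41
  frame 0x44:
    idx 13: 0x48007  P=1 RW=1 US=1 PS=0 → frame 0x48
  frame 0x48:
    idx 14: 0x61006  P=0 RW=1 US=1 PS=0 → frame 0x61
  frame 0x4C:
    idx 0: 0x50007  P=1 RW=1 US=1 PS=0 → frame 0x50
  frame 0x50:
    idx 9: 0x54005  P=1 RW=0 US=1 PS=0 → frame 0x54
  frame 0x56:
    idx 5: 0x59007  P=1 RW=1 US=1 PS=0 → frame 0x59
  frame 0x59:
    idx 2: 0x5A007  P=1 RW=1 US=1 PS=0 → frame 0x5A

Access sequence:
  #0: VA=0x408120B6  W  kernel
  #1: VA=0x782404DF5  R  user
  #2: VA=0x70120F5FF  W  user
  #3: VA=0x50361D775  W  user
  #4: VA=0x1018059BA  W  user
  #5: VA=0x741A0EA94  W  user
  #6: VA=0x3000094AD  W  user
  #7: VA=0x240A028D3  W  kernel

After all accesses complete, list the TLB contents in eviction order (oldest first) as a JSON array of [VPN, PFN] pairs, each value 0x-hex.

Trace:
#0 VA=0x408120B6 (w,kernel):
  [0] read 0x21 idx=1: raw=0x23007 flags P=1 W=1 U=1 S=0
  [1] read 0x23 idx=4: raw=0x27007 flags P=1 W=1 U=1 S=0
  [2] read 0x27 idx=18: raw=0x29007 flags P=1 W=1 U=1 S=0
  ⇒ phys 0x290B6  [3 reads]
#1 VA=0x782404DF5 (r,user):
  [0] read 0x21 idx=30: raw=0x2B007 flags P=1 W=1 U=1 S=0
  [1] read 0x2B idx=18: raw=0x2F007 flags P=1 W=1 U=1 S=0
  [2] read 0x2F idx=4: raw=0x33007 flags P=1 W=1 U=1 S=0
  ⇒ phys 0x33DF5  [3 reads]
#2 VA=0x70120F5FF (w,user):
  [0] read 0x21 idx=28: raw=0x34007 flags P=1 W=1 U=1 S=0
  [1] read 0x34 idx=9: raw=0x36007 flags P=1 W=1 U=1 S=0
  [2] read 0x36 idx=15: raw=0x14002 flags P=0 W=1 U=0 S=0
  ⇒ fault: PAGE_NOT_PRESENT  — 3 lookups
#3 VA=0x50361D775 (w,user):
  [0] read 0x21 idx=20: raw=0x38007 flags P=1 W=1 U=1 S=0
  [1] read 0x38 idx=27: raw=0x39007 flags P=1 W=1 U=1 S=0
  [2] read 0x39 idx=29: raw=0x3C007 flags P=1 W=1 U=1 S=0
  ⇒ phys 0x3C775  [3 reads]
#4 VA=0x1018059BA (w,user):
  [0] read 0x21 idx=4: raw=0x3D007 flags P=1 W=1 U=1 S=0
  [1] read 0x3D idx=12: raw=0x40007 flags P=1 W=1 U=1 S=0
  [2] read 0x40 idx=5: raw=0x41007 flags P=1 W=1 U=1 S=0
  ⇒ phys 0x419BA  [3 reads]
#5 VA=0x741A0EA94 (w,user):
  [0] read 0x21 idx=29: raw=0x44007 flags P=1 W=1 U=1 S=0
  [1] read 0x44 idx=13: raw=0x48007 flags P=1 W=1 U=1 S=0
  [2] read 0x48 idx=14: raw=0x61006 flags P=0 W=1 U=1 S=0
  ⇒ fault: PAGE_NOT_PRESENT  — 3 lookups
#6 VA=0x3000094AD (w,user):
  [0] read 0x21 idx=12: raw=0x4C007 flags P=1 W=1 U=1 S=0
  [1] read 0x4C idx=0: raw=0x50007 flags P=1 W=1 U=1 S=0
  [2] read 0x50 idx=9: raw=0x54005 flags P=1 W=0 U=1 S=0
  ⇒ fault: PROTECTION_VIOLATION  — 3 lookups
#7 VA=0x240A028D3 (w,kernel):
  [0] read 0x21 idx=9: raw=0x56007 flags P=1 W=1 U=1 S=0
  [1] read 0x56 idx=5: raw=0x59007 flags P=1 W=1 U=1 S=0
  [2] read 0x59 idx=2: raw=0x5A007 flags P=1 W=1 U=1 S=0
  ⇒ phys 0x5A8D3  [3 reads]

TLB: [["0x782404", "0x33"], ["0x50361D", "0x3C"], ["0x101805", "0x41"], ["0x240A02", "0x5A"]]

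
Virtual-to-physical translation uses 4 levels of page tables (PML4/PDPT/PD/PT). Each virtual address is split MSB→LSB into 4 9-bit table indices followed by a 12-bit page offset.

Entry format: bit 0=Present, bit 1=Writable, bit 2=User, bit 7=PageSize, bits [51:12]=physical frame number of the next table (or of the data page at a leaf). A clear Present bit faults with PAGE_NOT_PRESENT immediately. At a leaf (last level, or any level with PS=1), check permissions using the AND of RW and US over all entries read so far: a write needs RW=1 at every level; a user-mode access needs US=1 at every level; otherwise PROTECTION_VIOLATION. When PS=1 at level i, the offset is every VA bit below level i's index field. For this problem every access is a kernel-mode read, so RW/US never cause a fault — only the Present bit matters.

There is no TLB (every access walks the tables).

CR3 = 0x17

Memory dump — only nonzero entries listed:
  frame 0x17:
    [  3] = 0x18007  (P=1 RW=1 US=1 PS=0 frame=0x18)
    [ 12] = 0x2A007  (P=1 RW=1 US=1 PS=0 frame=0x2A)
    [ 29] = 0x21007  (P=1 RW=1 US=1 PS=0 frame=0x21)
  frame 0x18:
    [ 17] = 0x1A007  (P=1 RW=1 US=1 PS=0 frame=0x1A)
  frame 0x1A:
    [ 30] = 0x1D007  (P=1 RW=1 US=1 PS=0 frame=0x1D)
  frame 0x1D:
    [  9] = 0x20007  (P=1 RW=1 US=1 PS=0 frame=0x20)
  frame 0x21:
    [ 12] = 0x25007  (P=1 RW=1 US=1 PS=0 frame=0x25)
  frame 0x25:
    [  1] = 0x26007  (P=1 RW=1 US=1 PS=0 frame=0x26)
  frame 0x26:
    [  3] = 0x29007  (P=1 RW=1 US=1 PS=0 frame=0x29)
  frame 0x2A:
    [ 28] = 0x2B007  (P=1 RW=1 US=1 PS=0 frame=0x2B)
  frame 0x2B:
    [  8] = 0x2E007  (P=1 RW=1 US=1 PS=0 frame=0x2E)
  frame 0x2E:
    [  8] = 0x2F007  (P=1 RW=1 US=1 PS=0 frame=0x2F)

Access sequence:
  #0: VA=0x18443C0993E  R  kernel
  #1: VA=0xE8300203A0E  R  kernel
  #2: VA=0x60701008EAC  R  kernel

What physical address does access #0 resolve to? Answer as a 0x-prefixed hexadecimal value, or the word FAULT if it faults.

Per-access translation:
#0 VA=0x18443C0993E (r,kernel):
  L0: frame=0x17 idx=3 entry=0x18007 [P=1 RW=1 US=1 PS=0]
  L1: frame=0x18 idx=17 entry=0x1A007 [P=1 RW=1 US=1 PS=0]
  L2: frame=0x1A idx=30 entry=0x1D007 [P=1 RW=1 US=1 PS=0]
  L3: frame=0x1D idx=9 entry=0x20007 [P=1 RW=1 US=1 PS=0]
  ⇒ phys 0x2093E  [4 reads]
#1 VA=0xE8300203A0E (r,kernel):
  L0: frame=0x17 idx=29 entry=0x21007 [P=1 RW=1 US=1 PS=0]
  L1: frame=0x21 idx=12 entry=0x25007 [P=1 RW=1 US=1 PS=0]
  L2: frame=0x25 idx=1 entry=0x26007 [P=1 RW=1 US=1 PS=0]
  L3: frame=0x26 idx=3 entry=0x29007 [P=1 RW=1 US=1 PS=0]
  ⇒ phys 0x29A0E  [4 reads]
#2 VA=0x60701008EAC (r,kernel):
  L0: frame=0x17 idx=12 entry=0x2A007 [P=1 RW=1 US=1 PS=0]
  L1: frame=0x2A idx=28 entry=0x2B007 [P=1 RW=1 US=1 PS=0]
  L2: frame=0x2B idx=8 entry=0x2E007 [P=1 RW=1 US=1 PS=0]
  L3: frame=0x2E idx=8 entry=0x2F007 [P=1 RW=1 US=1 PS=0]
  ⇒ phys 0x2FEAC  [4 reads]

Access #0 PA: 0x2093E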